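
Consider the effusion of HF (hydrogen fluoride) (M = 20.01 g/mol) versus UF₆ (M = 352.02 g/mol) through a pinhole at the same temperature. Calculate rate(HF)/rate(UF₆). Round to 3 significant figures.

Using Graham's law: rate_HF/rate_UF₆ = √(M_UF₆/M_HF) = √(352.02/20.01) = √17.59 = 4.19.

4.19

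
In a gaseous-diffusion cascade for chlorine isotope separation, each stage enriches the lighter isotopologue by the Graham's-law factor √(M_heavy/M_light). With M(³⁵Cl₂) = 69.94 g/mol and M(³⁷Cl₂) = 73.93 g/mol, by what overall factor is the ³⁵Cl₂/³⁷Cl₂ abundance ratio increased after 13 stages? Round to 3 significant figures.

1.43

Overall factor = α^13 with α = √(73.93/69.94), i.e. (73.93/69.94)^(13/2).
= 1.05705^(13/2) = 1.43.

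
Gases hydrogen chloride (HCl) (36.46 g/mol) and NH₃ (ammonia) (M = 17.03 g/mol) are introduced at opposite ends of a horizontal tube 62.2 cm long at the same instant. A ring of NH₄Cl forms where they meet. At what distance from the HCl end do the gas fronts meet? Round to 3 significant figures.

Graham's law gives d_HCl/d_NH₃ = rate_HCl/rate_NH₃ = √(M_NH₃/M_HCl) = √(17.03/36.46) = 0.6834.
With d_HCl + d_NH₃ = 62.2 cm, d_NH₃ = 62.2/(1 + 0.6834) = 36.95 cm.
d_HCl = 62.2 − 36.95 = 25.3 cm.

25.3 cm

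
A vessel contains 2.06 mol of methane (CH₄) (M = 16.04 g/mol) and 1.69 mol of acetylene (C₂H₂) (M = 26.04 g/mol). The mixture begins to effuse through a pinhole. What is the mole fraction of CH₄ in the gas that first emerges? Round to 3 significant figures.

0.608

Effusion rate of each component ∝ n_i/√M_i (partial pressure × 1/√M).
x_CH₄(eff) = (n_CH₄/√M_CH₄) / (n_CH₄/√M_CH₄ + n_C₂H₂/√M_C₂H₂)
= (2.06/√16.04) / (2.06/√16.04 + 1.69/√26.04) = 0.5144/(0.5144 + 0.3312) = 0.608.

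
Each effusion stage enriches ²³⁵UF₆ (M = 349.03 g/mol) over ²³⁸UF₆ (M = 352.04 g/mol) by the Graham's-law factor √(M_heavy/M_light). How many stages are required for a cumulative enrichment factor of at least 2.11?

Per stage α = (352.04/349.03)^(1/2) = 1.00862^0.5, giving ln α = 0.004293.
Need α^N ≥ 2.11 ⇒ N ≥ ln(2.11) / ln α = 0.7467 / 0.004293 = 173.91.
Rounding up, N = 174 stages.

174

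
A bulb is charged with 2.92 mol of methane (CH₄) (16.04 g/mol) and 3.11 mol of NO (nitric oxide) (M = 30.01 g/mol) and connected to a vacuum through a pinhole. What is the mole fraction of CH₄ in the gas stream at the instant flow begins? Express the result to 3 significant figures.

The effusion rate of species i is ∝ p_i/√M_i ∝ n_i/√M_i.
So x_CH₄ in the escaping gas = (n_CH₄/√M_CH₄) / Σ(n_i/√M_i)
= (2.92/√16.04) / (2.92/√16.04 + 3.11/√30.01) = 0.7291/(0.7291 + 0.5677) = 0.562.

0.562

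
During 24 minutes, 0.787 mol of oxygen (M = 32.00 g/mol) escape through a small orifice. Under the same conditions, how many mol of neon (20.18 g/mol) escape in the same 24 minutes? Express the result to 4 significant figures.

Using Graham's law: rate_Ne/rate_O₂ = √(M_O₂/M_Ne) = √(32.00/20.18) = √1.586 = 1.259.
So the amount for Ne is 0.787 × 1.259 = 0.9910 mol.

0.9910 mol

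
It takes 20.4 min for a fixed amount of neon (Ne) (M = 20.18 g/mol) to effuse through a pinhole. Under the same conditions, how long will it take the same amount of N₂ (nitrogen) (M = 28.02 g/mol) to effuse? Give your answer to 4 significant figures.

Graham's law gives t_N₂/t_Ne = √(M_N₂/M_Ne) = √(28.02/20.18) = √1.389 = 1.178.
So the time for N₂ is 20.4 × 1.178 = 24.04 min.

24.04 min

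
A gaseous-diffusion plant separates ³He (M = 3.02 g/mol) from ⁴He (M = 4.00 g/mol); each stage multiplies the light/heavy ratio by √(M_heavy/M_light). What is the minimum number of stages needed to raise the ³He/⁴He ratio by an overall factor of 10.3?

17

With α = √(4.00/3.02) per stage, ln α = ½ ln(1.32450) = 0.1405.
Need α^N ≥ 10.3 ⇒ N ≥ ln(10.3) / ln α = 2.332 / 0.1405 = 16.60.
Rounding up, N = 17 stages.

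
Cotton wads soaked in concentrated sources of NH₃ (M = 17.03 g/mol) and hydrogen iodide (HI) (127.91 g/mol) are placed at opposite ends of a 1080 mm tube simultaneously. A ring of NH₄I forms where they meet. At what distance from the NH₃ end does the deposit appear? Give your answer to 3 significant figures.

791 mm

The fronts meet when d_NH₃ + d_HI = L with d_NH₃/d_HI = √(M_HI/M_NH₃) (Graham's law). Here √(M_HI/M_NH₃) = √(127.91/17.03) = 2.741.
With d_NH₃ + d_HI = 1080 mm, d_HI = 1080/(1 + 2.741) = 288.7 mm.
d_NH₃ = 1080 − 288.7 = 791 mm.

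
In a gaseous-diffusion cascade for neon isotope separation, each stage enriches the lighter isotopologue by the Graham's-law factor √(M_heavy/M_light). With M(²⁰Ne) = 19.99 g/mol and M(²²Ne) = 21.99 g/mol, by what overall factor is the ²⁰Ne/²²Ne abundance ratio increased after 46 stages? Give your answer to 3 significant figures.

8.96

The single-stage factor is √(M_heavy/M_light), so 46 stages give [√(21.99/19.99)]^46 = (21.99/19.99)^(46/2).
= 1.10005^23 = 8.96.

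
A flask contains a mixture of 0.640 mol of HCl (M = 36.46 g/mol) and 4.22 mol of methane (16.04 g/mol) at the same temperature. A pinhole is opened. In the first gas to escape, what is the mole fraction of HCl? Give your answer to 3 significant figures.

0.0914

Each component's effusion rate ∝ (its partial pressure)·(1/√M) ∝ n_i/√M_i.
x_HCl(eff) = (n_HCl/√M_HCl) / (n_HCl/√M_HCl + n_CH₄/√M_CH₄)
= (0.640/√36.46) / (0.640/√36.46 + 4.22/√16.04) = 0.1060/(0.1060 + 1.054) = 0.0914.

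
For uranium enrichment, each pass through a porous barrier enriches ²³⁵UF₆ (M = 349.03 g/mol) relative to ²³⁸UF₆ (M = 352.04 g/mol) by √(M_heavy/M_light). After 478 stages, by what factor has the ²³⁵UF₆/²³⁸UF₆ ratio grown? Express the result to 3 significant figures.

Overall factor = α^478 with α = √(352.04/349.03), i.e. (352.04/349.03)^(478/2).
= 1.00862^239 = 7.79.

7.79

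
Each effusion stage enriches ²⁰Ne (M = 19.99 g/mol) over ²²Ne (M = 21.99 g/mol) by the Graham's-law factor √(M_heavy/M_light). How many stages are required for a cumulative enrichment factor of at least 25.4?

68

Per stage α = (21.99/19.99)^(1/2) = 1.10005^0.5, giving ln α = 0.04768.
Need α^N ≥ 25.4 ⇒ N ≥ ln(25.4) / ln α = 3.235 / 0.04768 = 67.85.
Rounding up, N = 68 stages.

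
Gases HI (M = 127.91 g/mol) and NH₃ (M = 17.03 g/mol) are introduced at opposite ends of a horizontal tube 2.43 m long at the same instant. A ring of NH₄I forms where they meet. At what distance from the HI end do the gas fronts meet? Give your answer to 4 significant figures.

Graham's law gives d_HI/d_NH₃ = rate_HI/rate_NH₃ = √(M_NH₃/M_HI) = √(17.03/127.91) = 0.3649.
With d_HI + d_NH₃ = 2.43 m, d_NH₃ = 2.43/(1 + 0.3649) = 1.780 m.
d_HI = 2.43 − 1.780 = 0.6496 m.

0.6496 m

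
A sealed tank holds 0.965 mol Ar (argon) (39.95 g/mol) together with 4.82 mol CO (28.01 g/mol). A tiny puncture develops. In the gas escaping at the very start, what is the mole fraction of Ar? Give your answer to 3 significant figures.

0.144

Each component's effusion rate ∝ (its partial pressure)·(1/√M) ∝ n_i/√M_i.
x_Ar(eff) = (n_Ar/√M_Ar) / (n_Ar/√M_Ar + n_CO/√M_CO)
= (0.965/√39.95) / (0.965/√39.95 + 4.82/√28.01) = 0.1527/(0.1527 + 0.9107) = 0.144.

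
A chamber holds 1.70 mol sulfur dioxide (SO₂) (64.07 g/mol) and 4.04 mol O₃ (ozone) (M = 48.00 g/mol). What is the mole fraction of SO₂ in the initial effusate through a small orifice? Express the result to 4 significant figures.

Effusion rate of each component ∝ n_i/√M_i (partial pressure × 1/√M).
x_SO₂(eff) = (n_SO₂/√M_SO₂) / (n_SO₂/√M_SO₂ + n_O₃/√M_O₃)
= (1.70/√64.07) / (1.70/√64.07 + 4.04/√48.00) = 0.2124/(0.2124 + 0.5831) = 0.2670.

0.2670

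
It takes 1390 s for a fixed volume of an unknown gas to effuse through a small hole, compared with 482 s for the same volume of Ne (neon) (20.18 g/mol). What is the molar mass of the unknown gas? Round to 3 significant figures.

168 g/mol

Since effusion rate ∝ 1/√M, t_X/t_Ne = √(M_X/M_Ne).
1390/482 = 2.884 = √(M_X/20.18)
M_X = 20.18 × 2.884² = 20.18 × 8.316 = 168 g/mol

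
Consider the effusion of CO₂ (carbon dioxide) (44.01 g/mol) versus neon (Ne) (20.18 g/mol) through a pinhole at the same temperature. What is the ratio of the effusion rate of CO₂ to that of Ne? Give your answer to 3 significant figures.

0.677

Using Graham's law: rate_CO₂/rate_Ne = √(M_Ne/M_CO₂) = √(20.18/44.01) = √0.4585 = 0.677.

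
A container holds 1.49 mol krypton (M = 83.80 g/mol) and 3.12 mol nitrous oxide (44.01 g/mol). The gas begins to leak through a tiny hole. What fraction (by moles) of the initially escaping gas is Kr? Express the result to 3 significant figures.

0.257

Effusion rate of each component ∝ n_i/√M_i (partial pressure × 1/√M).
So x_Kr in the escaping gas = (n_Kr/√M_Kr) / Σ(n_i/√M_i)
= (1.49/√83.80) / (1.49/√83.80 + 3.12/√44.01) = 0.1628/(0.1628 + 0.4703) = 0.257.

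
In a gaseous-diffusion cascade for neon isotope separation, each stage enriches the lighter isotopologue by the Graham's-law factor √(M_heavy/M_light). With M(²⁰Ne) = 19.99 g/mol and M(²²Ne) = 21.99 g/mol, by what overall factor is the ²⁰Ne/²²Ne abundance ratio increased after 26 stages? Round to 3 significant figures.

After 26 stages the ratio has grown by (√(21.99/19.99))^26 = (21.99/19.99)^(26/2).
= 1.10005^13 = 3.45.

3.45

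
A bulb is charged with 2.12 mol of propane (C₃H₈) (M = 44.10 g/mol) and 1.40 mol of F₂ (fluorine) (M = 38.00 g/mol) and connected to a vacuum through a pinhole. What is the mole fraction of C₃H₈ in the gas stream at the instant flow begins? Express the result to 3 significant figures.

0.584

Each component's effusion rate ∝ (its partial pressure)·(1/√M) ∝ n_i/√M_i.
Mole fraction of C₃H₈ in the effusate = (n_C₃H₈/√M_C₃H₈) / (n_C₃H₈/√M_C₃H₈ + n_F₂/√M_F₂)
= (2.12/√44.10) / (2.12/√44.10 + 1.40/√38.00) = 0.3192/(0.3192 + 0.2271) = 0.584.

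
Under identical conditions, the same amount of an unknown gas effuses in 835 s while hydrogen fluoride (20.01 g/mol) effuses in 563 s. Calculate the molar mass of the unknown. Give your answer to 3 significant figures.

44.0 g/mol

Using Graham's law: t_X/t_HF = √(M_X/M_HF).
835/563 = 1.483 = √(M_X/20.01)
M_X = 20.01 × 1.483² = 20.01 × 2.200 = 44.0 g/mol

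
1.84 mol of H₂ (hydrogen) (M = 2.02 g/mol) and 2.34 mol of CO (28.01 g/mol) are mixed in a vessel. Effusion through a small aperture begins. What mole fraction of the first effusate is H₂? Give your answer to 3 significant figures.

Effusion rate of each component ∝ n_i/√M_i (partial pressure × 1/√M).
Mole fraction of H₂ in the effusate = (n_H₂/√M_H₂) / (n_H₂/√M_H₂ + n_CO/√M_CO)
= (1.84/√2.02) / (1.84/√2.02 + 2.34/√28.01) = 1.295/(1.295 + 0.4421) = 0.745.

0.745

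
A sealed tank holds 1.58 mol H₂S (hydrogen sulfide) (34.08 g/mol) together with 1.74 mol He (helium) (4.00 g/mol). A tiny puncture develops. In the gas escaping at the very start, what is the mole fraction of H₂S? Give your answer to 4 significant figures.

Rate_i ∝ x_i/√M_i (Graham's law weighted by mole fraction), so the effusate composition follows n_i/√M_i.
x_H₂S(eff) = (n_H₂S/√M_H₂S) / (n_H₂S/√M_H₂S + n_He/√M_He)
= (1.58/√34.08) / (1.58/√34.08 + 1.74/√4.00) = 0.2706/(0.2706 + 0.8700) = 0.2373.

0.2373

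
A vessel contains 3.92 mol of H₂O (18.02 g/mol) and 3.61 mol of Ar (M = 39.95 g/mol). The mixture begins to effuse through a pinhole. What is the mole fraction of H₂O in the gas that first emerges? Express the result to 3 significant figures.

Effusion rate of each component ∝ n_i/√M_i (partial pressure × 1/√M).
x_H₂O(eff) = (n_H₂O/√M_H₂O) / (n_H₂O/√M_H₂O + n_Ar/√M_Ar)
= (3.92/√18.02) / (3.92/√18.02 + 3.61/√39.95) = 0.9234/(0.9234 + 0.5711) = 0.618.

0.618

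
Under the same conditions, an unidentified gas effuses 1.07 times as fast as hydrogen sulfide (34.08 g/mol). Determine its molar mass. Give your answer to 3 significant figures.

29.8 g/mol

Using Graham's law: rate_X/rate_H₂S = √(M_H₂S/M_X).
1.07 = √(34.08/M_X)
M_X = 34.08 / 1.07² = 34.08 / 1.145 = 29.8 g/mol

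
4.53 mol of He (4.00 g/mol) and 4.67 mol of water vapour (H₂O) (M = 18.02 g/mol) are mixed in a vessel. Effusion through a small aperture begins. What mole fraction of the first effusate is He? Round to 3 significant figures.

Effusion rate of each component ∝ n_i/√M_i (partial pressure × 1/√M).
Mole fraction of He in the effusate = (n_He/√M_He) / (n_He/√M_He + n_H₂O/√M_H₂O)
= (4.53/√4.00) / (4.53/√4.00 + 4.67/√18.02) = 2.265/(2.265 + 1.100) = 0.673.

0.673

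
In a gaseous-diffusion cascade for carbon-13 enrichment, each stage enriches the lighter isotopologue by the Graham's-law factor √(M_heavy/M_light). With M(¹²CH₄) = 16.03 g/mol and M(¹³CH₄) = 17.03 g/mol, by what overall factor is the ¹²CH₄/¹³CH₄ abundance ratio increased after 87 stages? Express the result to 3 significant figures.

Each stage multiplies the ratio by α = √(17.03/16.03), so after 87 stages the overall factor is α^87 = (17.03/16.03)^(87/2).
= 1.06238^(87/2) = 13.9.

13.9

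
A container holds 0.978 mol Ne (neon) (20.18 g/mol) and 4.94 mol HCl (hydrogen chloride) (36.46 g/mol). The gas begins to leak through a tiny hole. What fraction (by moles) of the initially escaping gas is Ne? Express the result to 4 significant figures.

Each component's effusion rate ∝ (its partial pressure)·(1/√M) ∝ n_i/√M_i.
So x_Ne in the escaping gas = (n_Ne/√M_Ne) / Σ(n_i/√M_i)
= (0.978/√20.18) / (0.978/√20.18 + 4.94/√36.46) = 0.2177/(0.2177 + 0.8181) = 0.2102.

0.2102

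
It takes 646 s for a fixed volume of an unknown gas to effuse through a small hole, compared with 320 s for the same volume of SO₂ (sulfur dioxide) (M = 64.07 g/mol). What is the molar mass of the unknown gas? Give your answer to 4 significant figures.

Using Graham's law: t_X/t_SO₂ = √(M_X/M_SO₂).
646/320 = 2.019 = √(M_X/64.07)
M_X = 64.07 × 2.019² = 64.07 × 4.075 = 261.1 g/mol

261.1 g/mol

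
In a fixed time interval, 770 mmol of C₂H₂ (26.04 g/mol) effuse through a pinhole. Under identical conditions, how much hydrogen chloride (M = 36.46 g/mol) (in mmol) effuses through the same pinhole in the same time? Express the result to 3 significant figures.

651 mmol

Using Graham's law: rate_HCl/rate_C₂H₂ = √(M_C₂H₂/M_HCl) = √(26.04/36.46) = √0.7142 = 0.8451.
So the amount for HCl is 770 × 0.8451 = 651 mmol.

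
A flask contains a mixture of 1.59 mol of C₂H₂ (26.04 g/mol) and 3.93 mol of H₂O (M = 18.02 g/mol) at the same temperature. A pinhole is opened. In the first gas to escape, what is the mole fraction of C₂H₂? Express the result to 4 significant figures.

0.2518

The effusion rate of species i is ∝ p_i/√M_i ∝ n_i/√M_i.
x_C₂H₂(eff) = (n_C₂H₂/√M_C₂H₂) / (n_C₂H₂/√M_C₂H₂ + n_H₂O/√M_H₂O)
= (1.59/√26.04) / (1.59/√26.04 + 3.93/√18.02) = 0.3116/(0.3116 + 0.9258) = 0.2518.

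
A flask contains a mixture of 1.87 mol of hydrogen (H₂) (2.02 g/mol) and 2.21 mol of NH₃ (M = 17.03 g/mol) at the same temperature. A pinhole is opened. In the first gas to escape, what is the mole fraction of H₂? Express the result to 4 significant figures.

0.7107

Each component's effusion rate ∝ (its partial pressure)·(1/√M) ∝ n_i/√M_i.
So x_H₂ in the escaping gas = (n_H₂/√M_H₂) / Σ(n_i/√M_i)
= (1.87/√2.02) / (1.87/√2.02 + 2.21/√17.03) = 1.316/(1.316 + 0.5355) = 0.7107.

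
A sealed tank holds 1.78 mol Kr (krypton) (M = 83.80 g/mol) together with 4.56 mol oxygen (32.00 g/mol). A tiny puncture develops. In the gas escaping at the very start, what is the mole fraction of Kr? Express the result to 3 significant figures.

0.194

Each component's effusion rate ∝ (its partial pressure)·(1/√M) ∝ n_i/√M_i.
Mole fraction of Kr in the effusate = (n_Kr/√M_Kr) / (n_Kr/√M_Kr + n_O₂/√M_O₂)
= (1.78/√83.80) / (1.78/√83.80 + 4.56/√32.00) = 0.1944/(0.1944 + 0.8061) = 0.194.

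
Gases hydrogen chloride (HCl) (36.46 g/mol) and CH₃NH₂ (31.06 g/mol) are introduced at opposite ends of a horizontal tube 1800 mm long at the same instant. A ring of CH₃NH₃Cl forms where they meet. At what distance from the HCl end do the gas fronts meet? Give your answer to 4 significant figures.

864.0 mm

The fronts meet when d_HCl + d_CH₃NH₂ = L with d_HCl/d_CH₃NH₂ = √(M_CH₃NH₂/M_HCl) (Graham's law). Here √(M_CH₃NH₂/M_HCl) = √(31.06/36.46) = 0.9230.
With d_HCl + d_CH₃NH₂ = 1800 mm, d_CH₃NH₂ = 1800/(1 + 0.9230) = 936.0 mm.
d_HCl = 1800 − 936.0 = 864.0 mm.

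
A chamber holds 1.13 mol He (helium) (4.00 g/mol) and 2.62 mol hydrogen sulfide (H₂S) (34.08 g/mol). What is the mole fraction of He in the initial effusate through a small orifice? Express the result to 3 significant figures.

0.557

Effusion rate of each component ∝ n_i/√M_i (partial pressure × 1/√M).
Mole fraction of He in the effusate = (n_He/√M_He) / (n_He/√M_He + n_H₂S/√M_H₂S)
= (1.13/√4.00) / (1.13/√4.00 + 2.62/√34.08) = 0.5650/(0.5650 + 0.4488) = 0.557.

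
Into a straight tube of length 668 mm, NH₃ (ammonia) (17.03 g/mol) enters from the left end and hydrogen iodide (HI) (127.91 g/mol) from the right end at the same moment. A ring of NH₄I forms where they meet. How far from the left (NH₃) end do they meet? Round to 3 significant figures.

The fronts meet when d_NH₃ + d_HI = L with d_NH₃/d_HI = √(M_HI/M_NH₃) (Graham's law). Here √(M_HI/M_NH₃) = √(127.91/17.03) = 2.741.
With d_NH₃ + d_HI = 668 mm, d_HI = 668/(1 + 2.741) = 178.6 mm.
d_NH₃ = 668 − 178.6 = 489 mm.

489 mm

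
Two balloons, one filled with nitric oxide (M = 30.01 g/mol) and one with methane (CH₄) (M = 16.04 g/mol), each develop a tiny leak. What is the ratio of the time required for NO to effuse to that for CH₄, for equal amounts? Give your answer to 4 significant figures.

1.368

Since effusion rate ∝ 1/√M, t_NO/t_CH₄ = √(M_NO/M_CH₄) = √(30.01/16.04) = √1.871 = 1.368.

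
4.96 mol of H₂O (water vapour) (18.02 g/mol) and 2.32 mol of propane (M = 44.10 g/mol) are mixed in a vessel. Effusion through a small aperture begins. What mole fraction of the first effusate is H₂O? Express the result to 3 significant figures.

The effusion rate of species i is ∝ p_i/√M_i ∝ n_i/√M_i.
So x_H₂O in the escaping gas = (n_H₂O/√M_H₂O) / Σ(n_i/√M_i)
= (4.96/√18.02) / (4.96/√18.02 + 2.32/√44.10) = 1.168/(1.168 + 0.3494) = 0.770.

0.770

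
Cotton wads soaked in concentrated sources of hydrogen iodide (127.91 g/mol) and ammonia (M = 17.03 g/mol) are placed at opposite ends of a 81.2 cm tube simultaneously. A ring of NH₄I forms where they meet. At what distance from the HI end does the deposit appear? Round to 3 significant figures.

Graham's law gives d_HI/d_NH₃ = rate_HI/rate_NH₃ = √(M_NH₃/M_HI) = √(17.03/127.91) = 0.3649.
With d_HI + d_NH₃ = 81.2 cm, d_NH₃ = 81.2/(1 + 0.3649) = 59.49 cm.
d_HI = 81.2 − 59.49 = 21.7 cm.

21.7 cm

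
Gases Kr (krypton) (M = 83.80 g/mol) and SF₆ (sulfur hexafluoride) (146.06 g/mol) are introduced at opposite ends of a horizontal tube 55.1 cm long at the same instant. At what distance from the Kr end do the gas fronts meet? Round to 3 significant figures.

31.4 cm

The fronts meet when d_Kr + d_SF₆ = L with d_Kr/d_SF₆ = √(M_SF₆/M_Kr) (Graham's law). Here √(M_SF₆/M_Kr) = √(146.06/83.80) = 1.320.
With d_Kr + d_SF₆ = 55.1 cm, d_SF₆ = 55.1/(1 + 1.320) = 23.75 cm.
d_Kr = 55.1 − 23.75 = 31.4 cm.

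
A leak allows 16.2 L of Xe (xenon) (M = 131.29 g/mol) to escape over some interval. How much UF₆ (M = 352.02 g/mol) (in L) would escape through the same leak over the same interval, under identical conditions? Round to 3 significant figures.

Graham's law gives rate_UF₆/rate_Xe = √(M_Xe/M_UF₆) = √(131.29/352.02) = √0.3730 = 0.6107.
So the volume for UF₆ is 16.2 × 0.6107 = 9.89 L.

9.89 L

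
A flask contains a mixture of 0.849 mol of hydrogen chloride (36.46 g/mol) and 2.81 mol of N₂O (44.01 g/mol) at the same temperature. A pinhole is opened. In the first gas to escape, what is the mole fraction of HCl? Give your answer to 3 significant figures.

0.249

Effusion rate of each component ∝ n_i/√M_i (partial pressure × 1/√M).
x_HCl(eff) = (n_HCl/√M_HCl) / (n_HCl/√M_HCl + n_N₂O/√M_N₂O)
= (0.849/√36.46) / (0.849/√36.46 + 2.81/√44.01) = 0.1406/(0.1406 + 0.4236) = 0.249.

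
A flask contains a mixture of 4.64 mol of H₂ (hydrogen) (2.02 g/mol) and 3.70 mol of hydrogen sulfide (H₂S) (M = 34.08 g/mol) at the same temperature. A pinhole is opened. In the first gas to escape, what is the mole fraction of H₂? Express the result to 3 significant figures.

Effusion rate of each component ∝ n_i/√M_i (partial pressure × 1/√M).
Mole fraction of H₂ in the effusate = (n_H₂/√M_H₂) / (n_H₂/√M_H₂ + n_H₂S/√M_H₂S)
= (4.64/√2.02) / (4.64/√2.02 + 3.70/√34.08) = 3.265/(3.265 + 0.6338) = 0.837.

0.837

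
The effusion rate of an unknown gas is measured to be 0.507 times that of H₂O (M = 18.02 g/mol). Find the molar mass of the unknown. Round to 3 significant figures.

70.1 g/mol

Graham's law gives rate_X/rate_H₂O = √(M_H₂O/M_X).
0.507 = √(18.02/M_X)
M_X = 18.02 / 0.507² = 18.02 / 0.2570 = 70.1 g/mol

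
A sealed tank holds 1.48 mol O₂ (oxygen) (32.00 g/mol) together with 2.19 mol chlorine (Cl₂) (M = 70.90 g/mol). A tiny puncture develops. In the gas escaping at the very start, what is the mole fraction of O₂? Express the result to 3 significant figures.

0.501

Each component's effusion rate ∝ (its partial pressure)·(1/√M) ∝ n_i/√M_i.
So x_O₂ in the escaping gas = (n_O₂/√M_O₂) / Σ(n_i/√M_i)
= (1.48/√32.00) / (1.48/√32.00 + 2.19/√70.90) = 0.2616/(0.2616 + 0.2601) = 0.501.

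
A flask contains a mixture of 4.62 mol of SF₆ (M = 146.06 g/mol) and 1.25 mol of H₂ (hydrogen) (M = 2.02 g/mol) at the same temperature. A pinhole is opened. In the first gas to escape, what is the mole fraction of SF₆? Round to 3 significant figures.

0.303

The effusion rate of species i is ∝ p_i/√M_i ∝ n_i/√M_i.
x_SF₆(eff) = (n_SF₆/√M_SF₆) / (n_SF₆/√M_SF₆ + n_H₂/√M_H₂)
= (4.62/√146.06) / (4.62/√146.06 + 1.25/√2.02) = 0.3823/(0.3823 + 0.8795) = 0.303.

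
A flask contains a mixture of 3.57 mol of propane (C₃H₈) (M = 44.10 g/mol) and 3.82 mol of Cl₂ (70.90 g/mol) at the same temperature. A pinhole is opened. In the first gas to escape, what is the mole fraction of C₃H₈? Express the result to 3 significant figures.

0.542

The effusion rate of species i is ∝ p_i/√M_i ∝ n_i/√M_i.
x_C₃H₈(eff) = (n_C₃H₈/√M_C₃H₈) / (n_C₃H₈/√M_C₃H₈ + n_Cl₂/√M_Cl₂)
= (3.57/√44.10) / (3.57/√44.10 + 3.82/√70.90) = 0.5376/(0.5376 + 0.4537) = 0.542.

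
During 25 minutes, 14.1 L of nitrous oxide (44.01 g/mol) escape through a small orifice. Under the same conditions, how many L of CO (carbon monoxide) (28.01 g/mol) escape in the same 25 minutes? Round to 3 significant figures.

Using Graham's law: rate_CO/rate_N₂O = √(M_N₂O/M_CO) = √(44.01/28.01) = √1.571 = 1.253.
So the volume for CO is 14.1 × 1.253 = 17.7 L.

17.7 L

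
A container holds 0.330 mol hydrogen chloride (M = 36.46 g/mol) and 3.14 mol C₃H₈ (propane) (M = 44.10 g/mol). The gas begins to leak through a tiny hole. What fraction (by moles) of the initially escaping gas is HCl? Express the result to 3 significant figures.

0.104

Each component's effusion rate ∝ (its partial pressure)·(1/√M) ∝ n_i/√M_i.
Mole fraction of HCl in the effusate = (n_HCl/√M_HCl) / (n_HCl/√M_HCl + n_C₃H₈/√M_C₃H₈)
= (0.330/√36.46) / (0.330/√36.46 + 3.14/√44.10) = 0.05465/(0.05465 + 0.4728) = 0.104.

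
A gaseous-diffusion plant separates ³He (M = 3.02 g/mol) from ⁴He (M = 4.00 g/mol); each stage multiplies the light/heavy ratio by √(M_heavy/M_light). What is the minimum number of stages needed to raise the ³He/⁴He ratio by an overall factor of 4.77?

12

With α = √(4.00/3.02) per stage, ln α = ½ ln(1.32450) = 0.1405.
Need α^N ≥ 4.77 ⇒ N ≥ ln(4.77) / ln α = 1.562 / 0.1405 = 11.12.
So at least 12 stages are needed.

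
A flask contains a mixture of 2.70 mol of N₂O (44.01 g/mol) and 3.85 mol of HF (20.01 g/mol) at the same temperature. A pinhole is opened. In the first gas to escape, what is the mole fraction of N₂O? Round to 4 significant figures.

0.3211

Each component's effusion rate ∝ (its partial pressure)·(1/√M) ∝ n_i/√M_i.
Mole fraction of N₂O in the effusate = (n_N₂O/√M_N₂O) / (n_N₂O/√M_N₂O + n_HF/√M_HF)
= (2.70/√44.01) / (2.70/√44.01 + 3.85/√20.01) = 0.4070/(0.4070 + 0.8607) = 0.3211.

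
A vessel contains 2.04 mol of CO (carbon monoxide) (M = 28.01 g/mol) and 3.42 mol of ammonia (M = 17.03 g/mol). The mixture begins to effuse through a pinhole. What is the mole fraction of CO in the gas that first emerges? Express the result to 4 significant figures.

0.3175

Rate_i ∝ x_i/√M_i (Graham's law weighted by mole fraction), so the effusate composition follows n_i/√M_i.
So x_CO in the escaping gas = (n_CO/√M_CO) / Σ(n_i/√M_i)
= (2.04/√28.01) / (2.04/√28.01 + 3.42/√17.03) = 0.3855/(0.3855 + 0.8287) = 0.3175.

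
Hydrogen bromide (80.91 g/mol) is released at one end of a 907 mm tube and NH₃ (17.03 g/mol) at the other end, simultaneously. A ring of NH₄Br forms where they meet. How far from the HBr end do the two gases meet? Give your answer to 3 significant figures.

285 mm

The fronts meet when d_HBr + d_NH₃ = L with d_HBr/d_NH₃ = √(M_NH₃/M_HBr) (Graham's law). Here √(M_NH₃/M_HBr) = √(17.03/80.91) = 0.4588.
With d_HBr + d_NH₃ = 907 mm, d_NH₃ = 907/(1 + 0.4588) = 621.8 mm.
d_HBr = 907 − 621.8 = 285 mm.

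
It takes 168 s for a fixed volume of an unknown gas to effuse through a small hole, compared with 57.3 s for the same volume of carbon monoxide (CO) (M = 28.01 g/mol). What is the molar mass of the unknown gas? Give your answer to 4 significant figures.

Since effusion rate ∝ 1/√M, t_X/t_CO = √(M_X/M_CO).
168/57.3 = 2.932 = √(M_X/28.01)
M_X = 28.01 × 2.932² = 28.01 × 8.596 = 240.8 g/mol

240.8 g/mol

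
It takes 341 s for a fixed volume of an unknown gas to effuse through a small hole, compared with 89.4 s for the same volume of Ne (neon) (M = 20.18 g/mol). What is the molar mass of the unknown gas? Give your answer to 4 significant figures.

By Graham's law, t_X/t_Ne = √(M_X/M_Ne).
341/89.4 = 3.814 = √(M_X/20.18)
M_X = 20.18 × 3.814² = 20.18 × 14.55 = 293.6 g/mol

293.6 g/mol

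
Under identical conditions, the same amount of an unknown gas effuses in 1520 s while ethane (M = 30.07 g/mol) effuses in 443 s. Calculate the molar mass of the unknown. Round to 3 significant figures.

354 g/mol

By Graham's law, t_X/t_C₂H₆ = √(M_X/M_C₂H₆).
1520/443 = 3.431 = √(M_X/30.07)
M_X = 30.07 × 3.431² = 30.07 × 11.77 = 354 g/mol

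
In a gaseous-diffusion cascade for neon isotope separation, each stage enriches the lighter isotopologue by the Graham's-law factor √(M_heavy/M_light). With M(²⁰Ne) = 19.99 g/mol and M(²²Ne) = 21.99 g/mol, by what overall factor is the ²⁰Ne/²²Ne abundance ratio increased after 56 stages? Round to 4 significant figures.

After 56 stages the ratio has grown by (√(21.99/19.99))^56 = (21.99/19.99)^(56/2).
= 1.10005^28 = 14.44.

14.44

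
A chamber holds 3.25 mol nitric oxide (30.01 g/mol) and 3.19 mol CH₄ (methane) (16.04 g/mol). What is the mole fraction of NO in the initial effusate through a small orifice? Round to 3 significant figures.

The effusion rate of species i is ∝ p_i/√M_i ∝ n_i/√M_i.
x_NO(eff) = (n_NO/√M_NO) / (n_NO/√M_NO + n_CH₄/√M_CH₄)
= (3.25/√30.01) / (3.25/√30.01 + 3.19/√16.04) = 0.5933/(0.5933 + 0.7965) = 0.427.

0.427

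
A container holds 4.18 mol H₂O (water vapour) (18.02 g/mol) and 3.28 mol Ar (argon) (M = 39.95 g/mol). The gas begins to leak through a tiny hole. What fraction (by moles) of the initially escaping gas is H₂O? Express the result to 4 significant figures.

The effusion rate of species i is ∝ p_i/√M_i ∝ n_i/√M_i.
Mole fraction of H₂O in the effusate = (n_H₂O/√M_H₂O) / (n_H₂O/√M_H₂O + n_Ar/√M_Ar)
= (4.18/√18.02) / (4.18/√18.02 + 3.28/√39.95) = 0.9847/(0.9847 + 0.5189) = 0.6549.

0.6549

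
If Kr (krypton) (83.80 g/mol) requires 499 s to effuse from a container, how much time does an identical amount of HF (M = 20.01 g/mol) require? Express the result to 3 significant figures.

Since effusion rate ∝ 1/√M, t_HF/t_Kr = √(M_HF/M_Kr) = √(20.01/83.80) = √0.2388 = 0.4887.
So the time for HF is 499 × 0.4887 = 244 s.

244 s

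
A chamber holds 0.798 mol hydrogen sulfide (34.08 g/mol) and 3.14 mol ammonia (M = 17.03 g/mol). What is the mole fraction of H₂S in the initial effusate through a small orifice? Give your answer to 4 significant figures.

Effusion rate of each component ∝ n_i/√M_i (partial pressure × 1/√M).
x_H₂S(eff) = (n_H₂S/√M_H₂S) / (n_H₂S/√M_H₂S + n_NH₃/√M_NH₃)
= (0.798/√34.08) / (0.798/√34.08 + 3.14/√17.03) = 0.1367/(0.1367 + 0.7609) = 0.1523.

0.1523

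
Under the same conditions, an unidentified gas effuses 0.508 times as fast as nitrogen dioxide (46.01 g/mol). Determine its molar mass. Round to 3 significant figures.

178 g/mol

Using Graham's law: rate_X/rate_NO₂ = √(M_NO₂/M_X).
0.508 = √(46.01/M_X)
M_X = 46.01 / 0.508² = 46.01 / 0.2581 = 178 g/mol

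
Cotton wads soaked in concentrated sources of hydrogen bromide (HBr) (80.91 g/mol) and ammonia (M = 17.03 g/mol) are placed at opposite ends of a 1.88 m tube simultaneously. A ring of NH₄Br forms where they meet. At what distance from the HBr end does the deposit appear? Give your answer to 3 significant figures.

Distances travelled in equal time are proportional to diffusion rates, so d_HBr/d_NH₃ = √(M_NH₃/M_HBr) = √(17.03/80.91) = 0.4588.
With d_HBr + d_NH₃ = 1.88 m, d_NH₃ = 1.88/(1 + 0.4588) = 1.289 m.
d_HBr = 1.88 − 1.289 = 0.591 m.

0.591 m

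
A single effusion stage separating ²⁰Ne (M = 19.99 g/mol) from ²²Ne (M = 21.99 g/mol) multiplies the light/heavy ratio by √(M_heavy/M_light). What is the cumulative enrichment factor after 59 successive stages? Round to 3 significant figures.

Each stage multiplies the ratio by α = √(21.99/19.99), so after 59 stages the overall factor is α^59 = (21.99/19.99)^(59/2).
= 1.10005^(59/2) = 16.7.

16.7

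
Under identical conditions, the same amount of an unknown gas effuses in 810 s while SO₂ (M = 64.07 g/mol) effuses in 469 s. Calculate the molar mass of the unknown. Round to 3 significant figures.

By Graham's law, t_X/t_SO₂ = √(M_X/M_SO₂).
810/469 = 1.727 = √(M_X/64.07)
M_X = 64.07 × 1.727² = 64.07 × 2.983 = 191 g/mol

191 g/mol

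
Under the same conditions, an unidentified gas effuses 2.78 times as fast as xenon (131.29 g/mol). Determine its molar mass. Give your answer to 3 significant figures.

Using Graham's law: rate_X/rate_Xe = √(M_Xe/M_X).
2.78 = √(131.29/M_X)
M_X = 131.29 / 2.78² = 131.29 / 7.728 = 17.0 g/mol

17.0 g/mol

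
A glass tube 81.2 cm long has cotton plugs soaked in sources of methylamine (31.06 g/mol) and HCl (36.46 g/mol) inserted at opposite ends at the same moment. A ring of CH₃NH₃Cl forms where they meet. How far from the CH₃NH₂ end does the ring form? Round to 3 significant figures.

42.2 cm

The fronts meet when d_CH₃NH₂ + d_HCl = L with d_CH₃NH₂/d_HCl = √(M_HCl/M_CH₃NH₂) (Graham's law). Here √(M_HCl/M_CH₃NH₂) = √(36.46/31.06) = 1.083.
With d_CH₃NH₂ + d_HCl = 81.2 cm, d_HCl = 81.2/(1 + 1.083) = 38.97 cm.
d_CH₃NH₂ = 81.2 − 38.97 = 42.2 cm.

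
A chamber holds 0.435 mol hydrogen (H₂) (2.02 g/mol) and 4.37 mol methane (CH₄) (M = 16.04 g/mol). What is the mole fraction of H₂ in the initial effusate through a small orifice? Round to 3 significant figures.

The effusion rate of species i is ∝ p_i/√M_i ∝ n_i/√M_i.
x_H₂(eff) = (n_H₂/√M_H₂) / (n_H₂/√M_H₂ + n_CH₄/√M_CH₄)
= (0.435/√2.02) / (0.435/√2.02 + 4.37/√16.04) = 0.3061/(0.3061 + 1.091) = 0.219.

0.219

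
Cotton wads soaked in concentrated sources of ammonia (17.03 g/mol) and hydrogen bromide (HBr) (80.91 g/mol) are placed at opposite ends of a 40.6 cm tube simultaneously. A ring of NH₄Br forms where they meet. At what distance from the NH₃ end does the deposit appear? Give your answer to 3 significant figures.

27.8 cm

Graham's law gives d_NH₃/d_HBr = rate_NH₃/rate_HBr = √(M_HBr/M_NH₃) = √(80.91/17.03) = 2.180.
With d_NH₃ + d_HBr = 40.6 cm, d_HBr = 40.6/(1 + 2.180) = 12.77 cm.
d_NH₃ = 40.6 − 12.77 = 27.8 cm.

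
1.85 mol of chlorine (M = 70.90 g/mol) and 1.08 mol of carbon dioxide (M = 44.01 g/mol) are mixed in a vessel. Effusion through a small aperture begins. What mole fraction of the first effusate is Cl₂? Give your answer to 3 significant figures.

0.574

Each component's effusion rate ∝ (its partial pressure)·(1/√M) ∝ n_i/√M_i.
x_Cl₂(eff) = (n_Cl₂/√M_Cl₂) / (n_Cl₂/√M_Cl₂ + n_CO₂/√M_CO₂)
= (1.85/√70.90) / (1.85/√70.90 + 1.08/√44.01) = 0.2197/(0.2197 + 0.1628) = 0.574.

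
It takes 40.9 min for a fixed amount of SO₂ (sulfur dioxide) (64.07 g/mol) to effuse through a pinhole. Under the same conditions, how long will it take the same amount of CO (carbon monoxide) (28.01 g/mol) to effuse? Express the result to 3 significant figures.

27.0 min

Using Graham's law: t_CO/t_SO₂ = √(M_CO/M_SO₂) = √(28.01/64.07) = √0.4372 = 0.6612.
So the time for CO is 40.9 × 0.6612 = 27.0 min.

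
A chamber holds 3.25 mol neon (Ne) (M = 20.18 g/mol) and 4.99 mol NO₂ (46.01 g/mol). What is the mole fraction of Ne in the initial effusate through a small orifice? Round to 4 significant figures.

0.4958

Each component's effusion rate ∝ (its partial pressure)·(1/√M) ∝ n_i/√M_i.
x_Ne(eff) = (n_Ne/√M_Ne) / (n_Ne/√M_Ne + n_NO₂/√M_NO₂)
= (3.25/√20.18) / (3.25/√20.18 + 4.99/√46.01) = 0.7235/(0.7235 + 0.7357) = 0.4958.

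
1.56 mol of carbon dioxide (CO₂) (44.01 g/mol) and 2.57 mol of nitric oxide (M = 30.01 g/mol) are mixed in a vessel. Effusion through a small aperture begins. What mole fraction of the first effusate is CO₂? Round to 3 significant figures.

0.334

The effusion rate of species i is ∝ p_i/√M_i ∝ n_i/√M_i.
So x_CO₂ in the escaping gas = (n_CO₂/√M_CO₂) / Σ(n_i/√M_i)
= (1.56/√44.01) / (1.56/√44.01 + 2.57/√30.01) = 0.2352/(0.2352 + 0.4691) = 0.334.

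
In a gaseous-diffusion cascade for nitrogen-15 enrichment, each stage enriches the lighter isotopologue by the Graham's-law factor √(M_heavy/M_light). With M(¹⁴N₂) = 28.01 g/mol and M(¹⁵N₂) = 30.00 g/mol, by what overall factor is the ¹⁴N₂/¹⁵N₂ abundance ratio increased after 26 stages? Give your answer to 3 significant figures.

2.44

Each stage multiplies the ratio by α = √(30.00/28.01), so after 26 stages the overall factor is α^26 = (30.00/28.01)^(26/2).
= 1.07105^13 = 2.44.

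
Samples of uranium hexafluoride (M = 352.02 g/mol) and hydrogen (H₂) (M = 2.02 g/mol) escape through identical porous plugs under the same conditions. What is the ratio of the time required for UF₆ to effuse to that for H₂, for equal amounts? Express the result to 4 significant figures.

Graham's law gives t_UF₆/t_H₂ = √(M_UF₆/M_H₂) = √(352.02/2.02) = √174.3 = 13.20.

13.20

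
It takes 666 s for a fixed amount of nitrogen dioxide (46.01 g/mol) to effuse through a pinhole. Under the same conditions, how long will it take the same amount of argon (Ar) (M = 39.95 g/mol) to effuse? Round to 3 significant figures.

621 s

Using Graham's law: t_Ar/t_NO₂ = √(M_Ar/M_NO₂) = √(39.95/46.01) = √0.8683 = 0.9318.
So the time for Ar is 666 × 0.9318 = 621 s.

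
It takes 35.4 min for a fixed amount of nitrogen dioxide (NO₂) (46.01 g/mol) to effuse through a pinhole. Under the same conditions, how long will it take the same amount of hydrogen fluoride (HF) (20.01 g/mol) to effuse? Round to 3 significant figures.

Using Graham's law: t_HF/t_NO₂ = √(M_HF/M_NO₂) = √(20.01/46.01) = √0.4349 = 0.6595.
So the time for HF is 35.4 × 0.6595 = 23.3 min.

23.3 min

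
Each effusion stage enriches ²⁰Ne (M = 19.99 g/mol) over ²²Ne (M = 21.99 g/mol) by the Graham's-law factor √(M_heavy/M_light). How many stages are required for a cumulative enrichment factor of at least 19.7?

Per stage α = (21.99/19.99)^(1/2) = 1.10005^0.5, giving ln α = 0.04768.
Need α^N ≥ 19.7 ⇒ N ≥ ln(19.7) / ln α = 2.981 / 0.04768 = 62.52.
Rounding up, N = 63 stages.

63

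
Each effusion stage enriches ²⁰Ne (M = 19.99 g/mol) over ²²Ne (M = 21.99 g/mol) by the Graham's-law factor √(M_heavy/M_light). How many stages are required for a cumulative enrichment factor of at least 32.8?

With α = √(21.99/19.99) per stage, ln α = ½ ln(1.10005) = 0.04768.
Need α^N ≥ 32.8 ⇒ N ≥ ln(32.8) / ln α = 3.490 / 0.04768 = 73.21.
Minimum whole number of stages: N = 74.

74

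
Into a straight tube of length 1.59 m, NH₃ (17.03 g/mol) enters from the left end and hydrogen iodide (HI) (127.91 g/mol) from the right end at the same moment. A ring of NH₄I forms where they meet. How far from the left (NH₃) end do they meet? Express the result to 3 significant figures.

Distances travelled in equal time are proportional to diffusion rates, so d_NH₃/d_HI = √(M_HI/M_NH₃) = √(127.91/17.03) = 2.741.
With d_NH₃ + d_HI = 1.59 m, d_HI = 1.59/(1 + 2.741) = 0.4251 m.
d_NH₃ = 1.59 − 0.4251 = 1.16 m.

1.16 m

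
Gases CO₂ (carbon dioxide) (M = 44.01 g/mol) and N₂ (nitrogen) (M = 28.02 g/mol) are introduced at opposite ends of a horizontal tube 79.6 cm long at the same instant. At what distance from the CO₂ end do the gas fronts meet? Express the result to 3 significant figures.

35.3 cm

The fronts meet when d_CO₂ + d_N₂ = L with d_CO₂/d_N₂ = √(M_N₂/M_CO₂) (Graham's law). Here √(M_N₂/M_CO₂) = √(28.02/44.01) = 0.7979.
With d_CO₂ + d_N₂ = 79.6 cm, d_N₂ = 79.6/(1 + 0.7979) = 44.27 cm.
d_CO₂ = 79.6 − 44.27 = 35.3 cm.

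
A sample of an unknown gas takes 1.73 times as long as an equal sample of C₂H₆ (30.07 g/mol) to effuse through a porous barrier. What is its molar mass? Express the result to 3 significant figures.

90.0 g/mol

Using Graham's law: t_X/t_C₂H₆ = √(M_X/M_C₂H₆).
1.73 = √(M_X/30.07)
M_X = 30.07 × 1.73² = 30.07 × 2.993 = 90.0 g/mol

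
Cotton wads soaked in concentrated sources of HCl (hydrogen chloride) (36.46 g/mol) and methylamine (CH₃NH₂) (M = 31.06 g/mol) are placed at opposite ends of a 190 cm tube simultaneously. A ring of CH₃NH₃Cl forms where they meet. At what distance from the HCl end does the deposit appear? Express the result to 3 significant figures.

91.2 cm

In equal time, each gas travels a distance ∝ its rate ∝ 1/√M, so d_HCl/d_CH₃NH₂ = √(M_CH₃NH₂/M_HCl) = √(31.06/36.46) = 0.9230.
With d_HCl + d_CH₃NH₂ = 190 cm, d_CH₃NH₂ = 190/(1 + 0.9230) = 98.80 cm.
d_HCl = 190 − 98.80 = 91.2 cm.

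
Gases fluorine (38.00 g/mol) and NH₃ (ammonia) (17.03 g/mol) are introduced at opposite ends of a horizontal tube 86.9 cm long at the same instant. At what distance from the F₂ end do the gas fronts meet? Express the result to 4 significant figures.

In equal time, each gas travels a distance ∝ its rate ∝ 1/√M, so d_F₂/d_NH₃ = √(M_NH₃/M_F₂) = √(17.03/38.00) = 0.6694.
With d_F₂ + d_NH₃ = 86.9 cm, d_NH₃ = 86.9/(1 + 0.6694) = 52.05 cm.
d_F₂ = 86.9 − 52.05 = 34.85 cm.

34.85 cm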